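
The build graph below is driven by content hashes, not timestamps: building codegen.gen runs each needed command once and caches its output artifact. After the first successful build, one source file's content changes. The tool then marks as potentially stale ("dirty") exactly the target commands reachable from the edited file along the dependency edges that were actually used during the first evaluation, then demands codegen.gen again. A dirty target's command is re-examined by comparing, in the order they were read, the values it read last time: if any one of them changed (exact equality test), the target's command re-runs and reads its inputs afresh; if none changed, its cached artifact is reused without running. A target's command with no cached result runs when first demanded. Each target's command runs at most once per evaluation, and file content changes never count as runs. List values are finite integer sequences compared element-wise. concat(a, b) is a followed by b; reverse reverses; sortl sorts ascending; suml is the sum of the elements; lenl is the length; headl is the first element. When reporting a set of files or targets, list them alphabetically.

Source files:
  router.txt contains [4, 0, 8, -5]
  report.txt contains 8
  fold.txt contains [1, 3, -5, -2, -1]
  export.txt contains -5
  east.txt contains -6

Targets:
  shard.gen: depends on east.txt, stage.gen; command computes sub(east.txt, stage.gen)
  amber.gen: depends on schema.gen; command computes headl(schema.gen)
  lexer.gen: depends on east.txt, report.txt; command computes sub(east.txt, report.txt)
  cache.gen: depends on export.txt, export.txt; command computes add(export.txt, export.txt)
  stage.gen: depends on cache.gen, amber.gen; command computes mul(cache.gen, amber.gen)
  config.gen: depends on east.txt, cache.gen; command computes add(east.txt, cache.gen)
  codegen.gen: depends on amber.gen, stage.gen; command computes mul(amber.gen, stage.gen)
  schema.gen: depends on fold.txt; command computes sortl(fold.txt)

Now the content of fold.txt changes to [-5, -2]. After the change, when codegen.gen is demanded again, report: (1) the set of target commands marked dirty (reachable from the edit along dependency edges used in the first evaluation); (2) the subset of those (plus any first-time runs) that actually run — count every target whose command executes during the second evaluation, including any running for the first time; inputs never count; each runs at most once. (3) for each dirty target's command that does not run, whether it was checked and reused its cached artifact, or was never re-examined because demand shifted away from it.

Dirty set: amber.gen, codegen.gen, schema.gen, stage.gen.
Run set: amber.gen, schema.gen (2 run).
Re-examined without running (cache reused): codegen.gen, stage.gen.
The important point: amber.gen recomputes to an identical value, and the output ends up unchanged.

Initial pass — values computed on the first demand:
  cache.gen = add(-5, -5) = -10
  schema.gen = sortl([1, 3, -5, -2, -1]) = [-5, -2, -1, 1, 3]
  amber.gen = headl([-5, -2, -1, 1, 3]) = -5
  stage.gen = mul(-10, -5) = 50
  codegen.gen = mul(-5, 50) = -250

Second demand — change propagation:
  schema.gen: re-runs because fold.txt [1, 3, -5, -2, -1]->[-5, -2]; new result [-5, -2].
  amber.gen: re-runs because schema.gen [-5, -2, -1, 1, 3]->[-5, -2]; new result -5 (unchanged).
  stage.gen: re-examined; everything it read last time is the same (cache.gen unchanged, amber.gen unchanged) — cache 50 kept, no run.
  codegen.gen: re-examined; everything it read last time is the same (amber.gen unchanged, stage.gen unchanged) — cache -250 kept, no run.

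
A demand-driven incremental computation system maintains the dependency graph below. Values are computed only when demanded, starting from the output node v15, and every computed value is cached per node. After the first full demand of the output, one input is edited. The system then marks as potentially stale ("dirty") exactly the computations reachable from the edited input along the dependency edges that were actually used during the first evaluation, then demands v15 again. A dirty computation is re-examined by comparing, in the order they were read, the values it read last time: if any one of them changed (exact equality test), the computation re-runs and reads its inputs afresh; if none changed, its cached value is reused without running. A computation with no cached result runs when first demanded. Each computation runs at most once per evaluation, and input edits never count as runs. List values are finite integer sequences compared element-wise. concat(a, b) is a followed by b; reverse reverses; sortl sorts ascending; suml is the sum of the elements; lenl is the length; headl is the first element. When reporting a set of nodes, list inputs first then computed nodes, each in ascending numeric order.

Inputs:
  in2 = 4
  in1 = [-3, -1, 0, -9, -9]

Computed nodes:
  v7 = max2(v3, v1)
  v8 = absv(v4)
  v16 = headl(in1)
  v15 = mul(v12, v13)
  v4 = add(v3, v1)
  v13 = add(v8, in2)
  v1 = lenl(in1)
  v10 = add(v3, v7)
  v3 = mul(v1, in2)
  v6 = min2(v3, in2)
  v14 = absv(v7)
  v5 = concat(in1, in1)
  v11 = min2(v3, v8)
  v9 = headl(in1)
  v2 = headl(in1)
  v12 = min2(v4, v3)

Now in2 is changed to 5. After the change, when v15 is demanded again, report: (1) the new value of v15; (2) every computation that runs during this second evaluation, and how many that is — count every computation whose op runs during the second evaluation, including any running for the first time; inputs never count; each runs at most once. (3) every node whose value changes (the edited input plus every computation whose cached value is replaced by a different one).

First evaluation (everything demanded from the output):
  v1 = lenl([-3, -1, 0, -9, -9]) = 5
  v3 = mul(5, 4) = 20
  v4 = add(20, 5) = 25
  v8 = absv(25) = 25
  v12 = min2(25, 20) = 20
  v13 = add(25, 4) = 29
  v15 = mul(20, 29) = 580

Propagation after the edit:
  v3: runs — in2 4->5; result 25.
  v4: runs — v3 20->25; result 30.
  v8: runs — v4 25->30; result 30.
  v12: runs — v4 25->30; v3 20->25; result 25.
  v13: runs — v8 25->30; in2 4->5; result 35.
  v15: runs — v12 20->25; v13 29->35; result 875.

New value of v15: 875.
Computations that run: v3, v4, v8, v12, v13, v15 — 6 in total.
Values that change: in2, v3, v4, v8, v12, v13, v15.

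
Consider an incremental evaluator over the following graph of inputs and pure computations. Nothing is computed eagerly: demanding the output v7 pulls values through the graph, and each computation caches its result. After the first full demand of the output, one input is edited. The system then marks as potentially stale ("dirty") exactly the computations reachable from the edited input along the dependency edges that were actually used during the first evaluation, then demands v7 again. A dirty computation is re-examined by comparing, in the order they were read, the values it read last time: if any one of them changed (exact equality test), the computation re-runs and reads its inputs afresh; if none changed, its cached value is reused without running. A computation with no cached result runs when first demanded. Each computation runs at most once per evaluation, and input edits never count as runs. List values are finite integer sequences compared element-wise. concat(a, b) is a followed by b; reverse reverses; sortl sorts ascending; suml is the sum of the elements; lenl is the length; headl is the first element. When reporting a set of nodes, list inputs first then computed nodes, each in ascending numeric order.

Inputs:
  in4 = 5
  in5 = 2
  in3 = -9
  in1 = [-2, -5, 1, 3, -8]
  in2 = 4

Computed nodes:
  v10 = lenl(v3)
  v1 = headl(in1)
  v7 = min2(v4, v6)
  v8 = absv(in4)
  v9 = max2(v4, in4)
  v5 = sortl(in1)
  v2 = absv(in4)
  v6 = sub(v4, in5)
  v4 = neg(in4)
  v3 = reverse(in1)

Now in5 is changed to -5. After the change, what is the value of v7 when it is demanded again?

v7 now evaluates to -5.

Initial pass — values computed on the first demand:
  v4 = neg(5) = -5
  v6 = sub(-5, 2) = -7
  v7 = min2(-5, -7) = -7

Second demand — change propagation:
  v6: re-runs because in5 2->-5; new result 0.
  v7: re-runs because v6 -7->0; new result -5.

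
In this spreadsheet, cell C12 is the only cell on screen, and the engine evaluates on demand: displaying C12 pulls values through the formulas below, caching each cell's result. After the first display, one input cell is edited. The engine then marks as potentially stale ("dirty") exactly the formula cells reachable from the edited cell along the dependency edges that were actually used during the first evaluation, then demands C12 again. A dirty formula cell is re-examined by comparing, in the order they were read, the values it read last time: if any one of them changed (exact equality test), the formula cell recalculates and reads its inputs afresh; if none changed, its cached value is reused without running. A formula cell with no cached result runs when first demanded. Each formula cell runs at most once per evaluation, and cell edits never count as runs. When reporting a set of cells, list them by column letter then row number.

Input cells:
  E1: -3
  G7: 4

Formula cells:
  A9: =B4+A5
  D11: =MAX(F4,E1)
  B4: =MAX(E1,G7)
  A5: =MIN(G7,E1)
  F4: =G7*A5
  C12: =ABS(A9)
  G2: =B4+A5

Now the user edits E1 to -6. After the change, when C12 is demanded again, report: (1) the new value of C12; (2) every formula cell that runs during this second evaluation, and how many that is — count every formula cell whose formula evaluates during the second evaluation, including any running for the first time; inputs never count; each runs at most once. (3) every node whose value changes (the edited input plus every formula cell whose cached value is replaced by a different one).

C12 now evaluates to 2.
Run set: A5, A9, B4, C12 (4 run).
Changed values: A5, A9, C12, E1.

Initial pass — values computed on the first demand:
  A5 = MIN(4, -3) = -3
  B4 = MAX(-3, 4) = 4
  A9 = 4 + -3 = 1
  C12 = ABS(1) = 1

Second demand — change propagation:
  A5: re-runs because E1 -3->-6; new result -6.
  B4: re-runs because E1 -3->-6; new result 4 (unchanged).
  A9: re-runs because A5 -3->-6; new result -2.
  C12: re-runs because A9 1->-2; new result 2.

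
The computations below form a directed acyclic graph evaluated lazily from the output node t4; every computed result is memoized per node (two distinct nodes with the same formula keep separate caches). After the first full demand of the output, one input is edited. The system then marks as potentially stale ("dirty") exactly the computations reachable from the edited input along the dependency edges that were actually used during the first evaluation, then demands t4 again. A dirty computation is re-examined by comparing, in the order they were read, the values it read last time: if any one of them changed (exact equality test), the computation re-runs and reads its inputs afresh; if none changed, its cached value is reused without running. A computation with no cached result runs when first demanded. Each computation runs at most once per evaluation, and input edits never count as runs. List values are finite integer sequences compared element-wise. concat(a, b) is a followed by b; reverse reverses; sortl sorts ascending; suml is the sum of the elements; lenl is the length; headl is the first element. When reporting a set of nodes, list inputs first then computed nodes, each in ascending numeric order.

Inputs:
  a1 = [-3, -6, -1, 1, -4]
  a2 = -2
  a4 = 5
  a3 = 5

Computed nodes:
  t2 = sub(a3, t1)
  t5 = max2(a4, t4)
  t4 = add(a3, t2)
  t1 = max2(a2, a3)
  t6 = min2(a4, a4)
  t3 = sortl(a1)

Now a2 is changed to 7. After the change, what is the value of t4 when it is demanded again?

Demanding t4 again yields 3.

First demand of the output computes:
  t1 = max2(-2, 5) = 5
  t2 = sub(5, 5) = 0
  t4 = add(5, 0) = 5

After the edit, cleaning proceeds:
  t1: a read changed (a2 -2->7) — executes, giving 7.
  t2: a read changed (t1 5->7) — executes, giving -2.
  t4: a read changed (t2 0->-2) — executes, giving 3.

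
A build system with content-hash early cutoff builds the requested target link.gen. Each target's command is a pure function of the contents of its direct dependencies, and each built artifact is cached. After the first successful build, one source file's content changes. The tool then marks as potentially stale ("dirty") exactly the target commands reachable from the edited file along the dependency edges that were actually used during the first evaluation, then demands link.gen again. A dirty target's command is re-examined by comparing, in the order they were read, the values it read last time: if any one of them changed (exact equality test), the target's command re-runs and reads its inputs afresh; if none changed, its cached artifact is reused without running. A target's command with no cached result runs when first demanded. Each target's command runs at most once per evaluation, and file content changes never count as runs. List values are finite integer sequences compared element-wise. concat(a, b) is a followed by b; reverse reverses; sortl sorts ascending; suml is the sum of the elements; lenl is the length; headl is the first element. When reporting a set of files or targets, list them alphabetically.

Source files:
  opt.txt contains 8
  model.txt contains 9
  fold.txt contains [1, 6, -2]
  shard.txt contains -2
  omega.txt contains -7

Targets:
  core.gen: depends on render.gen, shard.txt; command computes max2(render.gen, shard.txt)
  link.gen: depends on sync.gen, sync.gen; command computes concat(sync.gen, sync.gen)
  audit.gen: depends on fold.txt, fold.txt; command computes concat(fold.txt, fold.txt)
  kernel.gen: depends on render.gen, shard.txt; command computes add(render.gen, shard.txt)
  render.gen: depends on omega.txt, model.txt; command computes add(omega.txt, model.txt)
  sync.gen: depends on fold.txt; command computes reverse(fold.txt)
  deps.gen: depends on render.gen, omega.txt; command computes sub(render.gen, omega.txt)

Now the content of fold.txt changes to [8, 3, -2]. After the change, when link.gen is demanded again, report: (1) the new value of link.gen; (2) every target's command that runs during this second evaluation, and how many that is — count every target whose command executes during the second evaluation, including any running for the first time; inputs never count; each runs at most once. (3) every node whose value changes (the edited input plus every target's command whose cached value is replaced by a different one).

New value of link.gen: [-2, 3, 8, -2, 3, 8].
Target commands that run: link.gen, sync.gen — 2 in total.
Values that change: fold.txt, link.gen, sync.gen.

First evaluation (everything demanded from the output):
  sync.gen = reverse([1, 6, -2]) = [-2, 6, 1]
  link.gen = concat([-2, 6, 1], [-2, 6, 1]) = [-2, 6, 1, -2, 6, 1]

Propagation after the edit:
  sync.gen: runs — fold.txt [1, 6, -2]->[8, 3, -2]; result [-2, 3, 8].
  link.gen: runs — sync.gen [-2, 6, 1]->[-2, 3, 8]; sync.gen [-2, 6, 1]->[-2, 3, 8]; result [-2, 3, 8, -2, 3, 8].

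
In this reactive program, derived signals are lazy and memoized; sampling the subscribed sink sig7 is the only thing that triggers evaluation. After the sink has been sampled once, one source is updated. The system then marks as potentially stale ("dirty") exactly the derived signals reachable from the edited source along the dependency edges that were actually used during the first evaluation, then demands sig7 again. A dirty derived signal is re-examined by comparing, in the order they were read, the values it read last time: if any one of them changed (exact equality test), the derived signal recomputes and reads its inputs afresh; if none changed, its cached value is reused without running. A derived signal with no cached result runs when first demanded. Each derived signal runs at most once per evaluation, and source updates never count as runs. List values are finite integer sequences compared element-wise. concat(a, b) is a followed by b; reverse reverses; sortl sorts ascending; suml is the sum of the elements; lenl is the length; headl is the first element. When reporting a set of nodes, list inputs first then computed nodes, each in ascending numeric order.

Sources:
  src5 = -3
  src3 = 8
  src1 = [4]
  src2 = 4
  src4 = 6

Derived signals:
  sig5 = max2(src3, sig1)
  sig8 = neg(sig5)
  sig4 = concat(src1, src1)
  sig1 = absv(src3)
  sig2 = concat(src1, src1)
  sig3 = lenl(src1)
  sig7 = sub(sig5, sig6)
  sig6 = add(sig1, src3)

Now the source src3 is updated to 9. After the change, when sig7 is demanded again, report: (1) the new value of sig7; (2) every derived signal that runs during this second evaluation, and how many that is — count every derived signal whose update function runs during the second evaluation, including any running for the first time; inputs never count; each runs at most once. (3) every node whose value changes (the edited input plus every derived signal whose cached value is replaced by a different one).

First demand of the output computes:
  sig1 = absv(8) = 8
  sig5 = max2(8, 8) = 8
  sig6 = add(8, 8) = 16
  sig7 = sub(8, 16) = -8

After the edit, cleaning proceeds:
  sig1: a read changed (src3 8->9) — executes, giving 9.
  sig5: a read changed (src3 8->9; sig1 8->9) — executes, giving 9.
  sig6: a read changed (sig1 8->9; src3 8->9) — executes, giving 18.
  sig7: a read changed (sig5 8->9; sig6 16->18) — executes, giving -9.

Demanding sig7 again yields -9.
4 derived signals run: sig1, sig5, sig6, sig7.
The nodes whose values change: src3, sig1, sig5, sig6, sig7.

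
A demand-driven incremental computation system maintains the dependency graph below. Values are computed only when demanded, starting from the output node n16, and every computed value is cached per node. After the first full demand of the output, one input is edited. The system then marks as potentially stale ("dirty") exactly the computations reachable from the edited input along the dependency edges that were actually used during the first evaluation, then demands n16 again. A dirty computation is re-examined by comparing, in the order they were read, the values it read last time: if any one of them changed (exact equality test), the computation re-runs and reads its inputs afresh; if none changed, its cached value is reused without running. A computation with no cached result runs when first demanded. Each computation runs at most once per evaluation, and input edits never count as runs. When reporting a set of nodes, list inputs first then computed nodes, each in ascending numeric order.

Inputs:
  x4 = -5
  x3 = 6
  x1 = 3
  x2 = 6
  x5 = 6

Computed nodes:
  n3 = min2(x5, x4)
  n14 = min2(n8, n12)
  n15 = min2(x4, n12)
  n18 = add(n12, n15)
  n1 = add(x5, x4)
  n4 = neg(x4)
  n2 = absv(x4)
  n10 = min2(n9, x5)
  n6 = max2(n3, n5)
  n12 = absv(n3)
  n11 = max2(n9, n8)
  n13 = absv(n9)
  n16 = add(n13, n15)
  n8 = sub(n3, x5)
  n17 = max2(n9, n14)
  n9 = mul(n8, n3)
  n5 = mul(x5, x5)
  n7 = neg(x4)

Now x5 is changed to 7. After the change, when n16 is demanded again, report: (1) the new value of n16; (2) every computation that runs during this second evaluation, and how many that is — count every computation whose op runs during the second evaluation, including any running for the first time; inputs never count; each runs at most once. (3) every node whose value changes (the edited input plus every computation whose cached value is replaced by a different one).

First evaluation (everything demanded from the output):
  n3 = min2(6, -5) = -5
  n8 = sub(-5, 6) = -11
  n9 = mul(-11, -5) = 55
  n12 = absv(-5) = 5
  n13 = absv(55) = 55
  n15 = min2(-5, 5) = -5
  n16 = add(55, -5) = 50

Propagation after the edit:
  n3: runs — x5 6->7; result -5 (same value as before).
  n8: runs — x5 6->7; result -12.
  n9: runs — n8 -11->-12; result 60.
  n12: checked — values it read are unchanged (n3 unchanged); reused cached 5 without running.
  n13: runs — n9 55->60; result 60.
  n15: checked — values it read are unchanged (x4 unchanged, n12 unchanged); reused cached -5 without running.
  n16: runs — n13 55->60; result 55.

Key observation: the cutoff stops propagation at n12 — its inputs' values are unchanged, so it reuses its cache.

New value of n16: 55.
Computations that run: n3, n8, n9, n13, n16 — 5 in total.
Values that change: x5, n8, n9, n13, n16.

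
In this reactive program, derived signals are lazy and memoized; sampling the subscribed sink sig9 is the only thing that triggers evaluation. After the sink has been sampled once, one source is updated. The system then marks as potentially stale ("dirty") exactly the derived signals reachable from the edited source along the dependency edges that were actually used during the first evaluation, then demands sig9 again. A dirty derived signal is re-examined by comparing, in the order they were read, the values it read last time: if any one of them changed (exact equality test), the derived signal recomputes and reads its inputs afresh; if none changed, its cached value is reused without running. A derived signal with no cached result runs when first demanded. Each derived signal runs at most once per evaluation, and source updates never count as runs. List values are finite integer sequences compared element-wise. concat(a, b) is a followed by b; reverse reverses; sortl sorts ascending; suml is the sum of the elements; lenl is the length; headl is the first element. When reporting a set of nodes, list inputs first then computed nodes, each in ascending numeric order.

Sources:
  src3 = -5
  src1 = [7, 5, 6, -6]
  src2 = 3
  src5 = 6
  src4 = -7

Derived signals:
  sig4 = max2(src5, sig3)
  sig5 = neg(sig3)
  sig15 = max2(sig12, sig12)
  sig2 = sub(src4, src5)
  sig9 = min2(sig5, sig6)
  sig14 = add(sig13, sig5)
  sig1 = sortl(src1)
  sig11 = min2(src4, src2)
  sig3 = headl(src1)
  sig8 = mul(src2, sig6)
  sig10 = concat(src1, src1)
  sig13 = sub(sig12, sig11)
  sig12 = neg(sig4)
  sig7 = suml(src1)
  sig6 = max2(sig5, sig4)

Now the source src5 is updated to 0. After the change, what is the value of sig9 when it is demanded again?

Demanding sig9 again yields -7.
Note the absorption at sig4: it re-runs yet its value is the same, leaving the output's value untouched.

First demand of the output computes:
  sig3 = headl([7, 5, 6, -6]) = 7
  sig4 = max2(6, 7) = 7
  sig5 = neg(7) = -7
  sig6 = max2(-7, 7) = 7
  sig9 = min2(-7, 7) = -7

After the edit, cleaning proceeds:
  sig4: a read changed (src5 6->0) — executes, giving 7 — identical to its old value.
  sig6: dirty, but its reads are unchanged (sig5 unchanged, sig4 unchanged); cached 7 stands.
  sig9: dirty, but its reads are unchanged (sig5 unchanged, sig6 unchanged); cached -7 stands.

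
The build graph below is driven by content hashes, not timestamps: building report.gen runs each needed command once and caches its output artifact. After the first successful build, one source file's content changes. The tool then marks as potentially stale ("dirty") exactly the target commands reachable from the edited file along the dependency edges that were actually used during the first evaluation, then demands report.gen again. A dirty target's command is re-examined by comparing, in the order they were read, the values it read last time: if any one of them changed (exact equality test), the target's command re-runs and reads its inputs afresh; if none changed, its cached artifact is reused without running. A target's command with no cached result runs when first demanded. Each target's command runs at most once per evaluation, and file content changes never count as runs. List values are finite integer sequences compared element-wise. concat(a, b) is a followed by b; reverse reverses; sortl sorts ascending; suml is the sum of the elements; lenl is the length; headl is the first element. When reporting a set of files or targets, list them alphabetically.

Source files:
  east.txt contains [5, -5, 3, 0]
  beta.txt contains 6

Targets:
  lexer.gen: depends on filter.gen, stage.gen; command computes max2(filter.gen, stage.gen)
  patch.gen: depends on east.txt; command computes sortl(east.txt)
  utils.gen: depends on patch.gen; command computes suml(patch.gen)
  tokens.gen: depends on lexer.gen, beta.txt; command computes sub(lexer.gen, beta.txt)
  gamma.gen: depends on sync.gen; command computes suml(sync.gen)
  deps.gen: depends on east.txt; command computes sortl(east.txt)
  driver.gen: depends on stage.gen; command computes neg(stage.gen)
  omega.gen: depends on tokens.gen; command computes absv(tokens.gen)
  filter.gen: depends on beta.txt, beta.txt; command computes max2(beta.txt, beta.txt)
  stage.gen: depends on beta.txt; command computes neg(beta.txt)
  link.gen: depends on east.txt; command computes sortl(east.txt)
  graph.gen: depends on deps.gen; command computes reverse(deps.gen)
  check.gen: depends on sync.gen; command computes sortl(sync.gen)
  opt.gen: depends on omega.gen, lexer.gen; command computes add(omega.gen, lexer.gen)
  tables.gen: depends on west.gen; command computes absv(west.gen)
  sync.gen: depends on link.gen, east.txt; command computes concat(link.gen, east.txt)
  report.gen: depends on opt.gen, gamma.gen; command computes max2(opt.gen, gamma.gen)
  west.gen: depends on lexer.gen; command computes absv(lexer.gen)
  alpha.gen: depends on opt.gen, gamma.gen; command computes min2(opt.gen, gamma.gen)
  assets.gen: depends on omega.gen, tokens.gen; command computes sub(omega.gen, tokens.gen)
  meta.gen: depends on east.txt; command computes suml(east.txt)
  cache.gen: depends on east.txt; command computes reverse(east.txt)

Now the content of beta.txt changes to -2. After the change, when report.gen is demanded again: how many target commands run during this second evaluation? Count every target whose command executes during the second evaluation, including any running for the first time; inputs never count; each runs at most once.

Run set: filter.gen, lexer.gen, omega.gen, opt.gen, stage.gen, tokens.gen (6 run).
The important point: opt.gen recomputes to an identical value, and the output ends up unchanged.

Initial pass — values computed on the first demand:
  filter.gen = max2(6, 6) = 6
  link.gen = sortl([5, -5, 3, 0]) = [-5, 0, 3, 5]
  stage.gen = neg(6) = -6
  lexer.gen = max2(6, -6) = 6
  sync.gen = concat([-5, 0, 3, 5], [5, -5, 3, 0]) = [-5, 0, 3, 5, 5, -5, 3, 0]
  gamma.gen = suml([-5, 0, 3, 5, 5, -5, 3, 0]) = 6
  tokens.gen = sub(6, 6) = 0
  omega.gen = absv(0) = 0
  opt.gen = add(0, 6) = 6
  report.gen = max2(6, 6) = 6

Second demand — change propagation:
  filter.gen: re-runs because beta.txt 6->-2; beta.txt 6->-2; new result -2.
  stage.gen: re-runs because beta.txt 6->-2; new result 2.
  lexer.gen: re-runs because filter.gen 6->-2; stage.gen -6->2; new result 2.
  tokens.gen: re-runs because lexer.gen 6->2; beta.txt 6->-2; new result 4.
  omega.gen: re-runs because tokens.gen 0->4; new result 4.
  opt.gen: re-runs because omega.gen 0->4; lexer.gen 6->2; new result 6 (unchanged).
  report.gen: re-examined; everything it read last time is the same (opt.gen unchanged, gamma.gen unchanged) — cache 6 kept, no run.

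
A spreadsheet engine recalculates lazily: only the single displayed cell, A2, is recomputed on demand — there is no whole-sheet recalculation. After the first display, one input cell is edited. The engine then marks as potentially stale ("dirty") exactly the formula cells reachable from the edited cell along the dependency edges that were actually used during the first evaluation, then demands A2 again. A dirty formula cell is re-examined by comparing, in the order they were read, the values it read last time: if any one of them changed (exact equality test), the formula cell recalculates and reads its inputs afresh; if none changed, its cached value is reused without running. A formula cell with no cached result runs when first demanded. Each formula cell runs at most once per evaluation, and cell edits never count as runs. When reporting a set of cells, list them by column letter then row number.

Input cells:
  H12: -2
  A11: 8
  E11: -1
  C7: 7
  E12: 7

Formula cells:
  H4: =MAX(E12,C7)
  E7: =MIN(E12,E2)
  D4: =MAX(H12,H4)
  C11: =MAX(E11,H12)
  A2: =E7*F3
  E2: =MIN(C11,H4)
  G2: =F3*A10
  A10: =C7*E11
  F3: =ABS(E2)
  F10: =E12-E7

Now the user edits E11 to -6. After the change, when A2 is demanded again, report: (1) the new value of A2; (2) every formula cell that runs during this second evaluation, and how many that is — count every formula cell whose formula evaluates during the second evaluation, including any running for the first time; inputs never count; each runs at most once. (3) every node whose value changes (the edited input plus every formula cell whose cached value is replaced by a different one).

New value of A2: -4.
Formula cells that run: A2, C11, E2, E7, F3 — 5 in total.
Values that change: A2, C11, E2, E7, E11, F3.

First evaluation (everything demanded from the output):
  C11 = MAX(-1, -2) = -1
  H4 = MAX(7, 7) = 7
  E2 = MIN(-1, 7) = -1
  E7 = MIN(7, -1) = -1
  F3 = ABS(-1) = 1
  A2 = -1 * 1 = -1

Propagation after the edit:
  C11: runs — E11 -1->-6; result -2.
  E2: runs — C11 -1->-2; result -2.
  E7: runs — E2 -1->-2; result -2.
  F3: runs — E2 -1->-2; result 2.
  A2: runs — E7 -1->-2; F3 1->2; result -4.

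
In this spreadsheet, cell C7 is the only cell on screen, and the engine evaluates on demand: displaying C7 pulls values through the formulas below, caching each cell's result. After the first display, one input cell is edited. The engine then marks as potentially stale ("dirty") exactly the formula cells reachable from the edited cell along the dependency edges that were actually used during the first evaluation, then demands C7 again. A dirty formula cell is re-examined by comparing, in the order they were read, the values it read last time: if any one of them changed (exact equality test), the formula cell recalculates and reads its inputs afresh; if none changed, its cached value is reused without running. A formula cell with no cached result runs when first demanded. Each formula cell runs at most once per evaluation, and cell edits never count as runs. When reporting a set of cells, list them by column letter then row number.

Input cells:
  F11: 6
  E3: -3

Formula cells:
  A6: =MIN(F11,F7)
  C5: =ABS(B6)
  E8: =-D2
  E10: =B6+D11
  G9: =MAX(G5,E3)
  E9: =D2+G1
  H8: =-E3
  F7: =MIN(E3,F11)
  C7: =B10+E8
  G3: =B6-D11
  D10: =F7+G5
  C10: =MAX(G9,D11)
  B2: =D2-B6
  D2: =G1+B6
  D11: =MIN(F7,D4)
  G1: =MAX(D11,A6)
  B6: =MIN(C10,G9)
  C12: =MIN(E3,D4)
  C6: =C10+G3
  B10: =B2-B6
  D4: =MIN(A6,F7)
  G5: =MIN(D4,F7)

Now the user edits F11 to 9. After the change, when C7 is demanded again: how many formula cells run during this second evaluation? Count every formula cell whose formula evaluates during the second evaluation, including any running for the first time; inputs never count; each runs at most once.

Initial pass — values computed on the first demand:
  F7 = MIN(-3, 6) = -3
  A6 = MIN(6, -3) = -3
  D4 = MIN(-3, -3) = -3
  D11 = MIN(-3, -3) = -3
  G1 = MAX(-3, -3) = -3
  G5 = MIN(-3, -3) = -3
  G9 = MAX(-3, -3) = -3
  C10 = MAX(-3, -3) = -3
  B6 = MIN(-3, -3) = -3
  D2 = -3 + -3 = -6
  B2 = -6 - -3 = -3
  B10 = -3 - -3 = 0
  E8 = -(-6) = 6
  C7 = 0 + 6 = 6

Second demand — change propagation:
  F7: re-runs because F11 6->9; new result -3 (unchanged).
  A6: re-runs because F11 6->9; new result -3 (unchanged).
  D4: re-examined; everything it read last time is the same (A6 unchanged, F7 unchanged) — cache -3 kept, no run.
  D11: re-examined; everything it read last time is the same (F7 unchanged, D4 unchanged) — cache -3 kept, no run.
  G1: re-examined; everything it read last time is the same (D11 unchanged, A6 unchanged) — cache -3 kept, no run.
  G5: re-examined; everything it read last time is the same (D4 unchanged, F7 unchanged) — cache -3 kept, no run.
  G9: re-examined; everything it read last time is the same (G5 unchanged, E3 unchanged) — cache -3 kept, no run.
  C10: re-examined; everything it read last time is the same (G9 unchanged, D11 unchanged) — cache -3 kept, no run.
  B6: re-examined; everything it read last time is the same (C10 unchanged, G9 unchanged) — cache -3 kept, no run.
  D2: re-examined; everything it read last time is the same (G1 unchanged, B6 unchanged) — cache -6 kept, no run.
  B2: re-examined; everything it read last time is the same (D2 unchanged, B6 unchanged) — cache -3 kept, no run.
  B10: re-examined; everything it read last time is the same (B2 unchanged, B6 unchanged) — cache 0 kept, no run.
  E8: re-examined; everything it read last time is the same (D2 unchanged) — cache 6 kept, no run.
  C7: re-examined; everything it read last time is the same (B10 unchanged, E8 unchanged) — cache 6 kept, no run.

The important point: at D4 every value read last time is unchanged, so the dirty flag clears without a run.

Run set: A6, F7 (2 run).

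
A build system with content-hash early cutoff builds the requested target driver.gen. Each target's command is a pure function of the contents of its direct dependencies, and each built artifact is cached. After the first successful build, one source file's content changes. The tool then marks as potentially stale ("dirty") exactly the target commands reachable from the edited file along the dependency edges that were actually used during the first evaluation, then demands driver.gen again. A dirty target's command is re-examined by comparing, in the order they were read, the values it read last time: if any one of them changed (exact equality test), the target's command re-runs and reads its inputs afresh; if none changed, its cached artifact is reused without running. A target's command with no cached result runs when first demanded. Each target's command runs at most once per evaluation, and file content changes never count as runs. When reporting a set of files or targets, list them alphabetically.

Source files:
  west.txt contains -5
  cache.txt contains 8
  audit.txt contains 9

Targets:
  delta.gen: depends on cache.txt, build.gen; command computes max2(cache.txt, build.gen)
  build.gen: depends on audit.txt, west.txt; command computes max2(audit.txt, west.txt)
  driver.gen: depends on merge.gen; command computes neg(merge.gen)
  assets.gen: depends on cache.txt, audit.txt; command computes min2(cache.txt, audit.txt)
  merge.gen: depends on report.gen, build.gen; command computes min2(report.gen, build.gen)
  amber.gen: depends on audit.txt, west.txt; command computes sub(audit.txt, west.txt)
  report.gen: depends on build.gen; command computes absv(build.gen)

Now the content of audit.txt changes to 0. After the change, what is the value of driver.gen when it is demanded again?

New value of driver.gen: 0.

First evaluation (everything demanded from the output):
  build.gen = max2(9, -5) = 9
  report.gen = absv(9) = 9
  merge.gen = min2(9, 9) = 9
  driver.gen = neg(9) = -9

Propagation after the edit:
  build.gen: runs — audit.txt 9->0; result 0.
  report.gen: runs — build.gen 9->0; result 0.
  merge.gen: runs — report.gen 9->0; build.gen 9->0; result 0.
  driver.gen: runs — merge.gen 9->0; result 0.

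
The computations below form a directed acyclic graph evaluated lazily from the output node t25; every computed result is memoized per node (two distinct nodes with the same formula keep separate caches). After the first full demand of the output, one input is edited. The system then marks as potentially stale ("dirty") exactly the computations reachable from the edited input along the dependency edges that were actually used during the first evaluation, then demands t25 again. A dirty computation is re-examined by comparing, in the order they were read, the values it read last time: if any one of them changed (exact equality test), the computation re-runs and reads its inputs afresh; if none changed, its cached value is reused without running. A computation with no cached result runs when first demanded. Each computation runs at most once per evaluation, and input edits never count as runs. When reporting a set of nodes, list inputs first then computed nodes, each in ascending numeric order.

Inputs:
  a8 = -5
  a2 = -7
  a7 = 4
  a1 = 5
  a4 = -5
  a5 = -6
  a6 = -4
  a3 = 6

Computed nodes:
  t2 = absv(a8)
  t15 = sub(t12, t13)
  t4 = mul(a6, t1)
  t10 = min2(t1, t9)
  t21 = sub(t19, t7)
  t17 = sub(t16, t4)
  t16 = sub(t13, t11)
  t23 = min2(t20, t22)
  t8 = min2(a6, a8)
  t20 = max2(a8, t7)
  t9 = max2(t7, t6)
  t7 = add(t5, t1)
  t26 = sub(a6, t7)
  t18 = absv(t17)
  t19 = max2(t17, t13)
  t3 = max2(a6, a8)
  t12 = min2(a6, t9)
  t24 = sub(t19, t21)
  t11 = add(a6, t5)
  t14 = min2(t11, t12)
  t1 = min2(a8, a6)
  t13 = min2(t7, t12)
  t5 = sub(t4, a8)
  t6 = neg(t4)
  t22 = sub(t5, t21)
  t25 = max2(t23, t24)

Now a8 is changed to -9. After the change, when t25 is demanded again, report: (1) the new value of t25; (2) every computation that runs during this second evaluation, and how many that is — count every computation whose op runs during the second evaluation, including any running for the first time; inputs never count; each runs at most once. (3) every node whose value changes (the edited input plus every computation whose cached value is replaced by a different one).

Demanding t25 again yields 36.
18 computations run: t1, t4, t5, t6, t7, t9, t11, t12, t13, t16, t17, t19, t20, t21, t22, t23, t24, t25.
The nodes whose values change: a8, t1, t4, t5, t6, t7, t9, t11, t16, t17, t20, t21, t22, t23, t24, t25.

First demand of the output computes:
  t1 = min2(-5, -4) = -5
  t4 = mul(-4, -5) = 20
  t5 = sub(20, -5) = 25
  t6 = neg(20) = -20
  t7 = add(25, -5) = 20
  t9 = max2(20, -20) = 20
  t11 = add(-4, 25) = 21
  t12 = min2(-4, 20) = -4
  t13 = min2(20, -4) = -4
  t16 = sub(-4, 21) = -25
  t17 = sub(-25, 20) = -45
  t19 = max2(-45, -4) = -4
  t20 = max2(-5, 20) = 20
  t21 = sub(-4, 20) = -24
  t22 = sub(25, -24) = 49
  t23 = min2(20, 49) = 20
  t24 = sub(-4, -24) = 20
  t25 = max2(20, 20) = 20

After the edit, cleaning proceeds:
  t1: a read changed (a8 -5->-9) — executes, giving -9.
  t4: a read changed (t1 -5->-9) — executes, giving 36.
  t5: a read changed (t4 20->36; a8 -5->-9) — executes, giving 45.
  t6: a read changed (t4 20->36) — executes, giving -36.
  t7: a read changed (t5 25->45; t1 -5->-9) — executes, giving 36.
  t9: a read changed (t7 20->36; t6 -20->-36) — executes, giving 36.
  t11: a read changed (t5 25->45) — executes, giving 41.
  t12: a read changed (t9 20->36) — executes, giving -4 — identical to its old value.
  t13: a read changed (t7 20->36) — executes, giving -4 — identical to its old value.
  t16: a read changed (t11 21->41) — executes, giving -45.
  t17: a read changed (t16 -25->-45; t4 20->36) — executes, giving -81.
  t19: a read changed (t17 -45->-81) — executes, giving -4 — identical to its old value.
  t20: a read changed (a8 -5->-9; t7 20->36) — executes, giving 36.
  t21: a read changed (t7 20->36) — executes, giving -40.
  t22: a read changed (t5 25->45; t21 -24->-40) — executes, giving 85.
  t23: a read changed (t20 20->36; t22 49->85) — executes, giving 36.
  t24: a read changed (t21 -24->-40) — executes, giving 36.
  t25: a read changed (t23 20->36; t24 20->36) — executes, giving 36.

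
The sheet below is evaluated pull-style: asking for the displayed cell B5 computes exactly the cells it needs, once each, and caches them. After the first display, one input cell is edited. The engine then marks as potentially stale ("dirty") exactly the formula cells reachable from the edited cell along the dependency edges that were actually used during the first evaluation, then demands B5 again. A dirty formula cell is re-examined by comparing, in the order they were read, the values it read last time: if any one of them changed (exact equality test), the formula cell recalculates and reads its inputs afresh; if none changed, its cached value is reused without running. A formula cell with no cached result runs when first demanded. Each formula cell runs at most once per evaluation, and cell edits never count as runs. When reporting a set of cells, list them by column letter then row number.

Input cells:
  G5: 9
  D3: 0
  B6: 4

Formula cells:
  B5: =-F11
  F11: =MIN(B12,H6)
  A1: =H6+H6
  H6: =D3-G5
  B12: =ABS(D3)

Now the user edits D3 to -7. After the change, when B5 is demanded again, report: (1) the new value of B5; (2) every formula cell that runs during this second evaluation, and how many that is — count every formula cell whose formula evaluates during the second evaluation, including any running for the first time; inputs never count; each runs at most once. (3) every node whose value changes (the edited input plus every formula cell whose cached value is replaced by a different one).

Demanding B5 again yields 16.
4 formula cells run: B5, B12, F11, H6.
The nodes whose values change: B5, B12, D3, F11, H6.

First demand of the output computes:
  B12 = ABS(0) = 0
  H6 = 0 - 9 = -9
  F11 = MIN(0, -9) = -9
  B5 = -(-9) = 9

After the edit, cleaning proceeds:
  B12: a read changed (D3 0->-7) — executes, giving 7.
  H6: a read changed (D3 0->-7) — executes, giving -16.
  F11: a read changed (B12 0->7; H6 -9->-16) — executes, giving -16.
  B5: a read changed (F11 -9->-16) — executes, giving 16.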